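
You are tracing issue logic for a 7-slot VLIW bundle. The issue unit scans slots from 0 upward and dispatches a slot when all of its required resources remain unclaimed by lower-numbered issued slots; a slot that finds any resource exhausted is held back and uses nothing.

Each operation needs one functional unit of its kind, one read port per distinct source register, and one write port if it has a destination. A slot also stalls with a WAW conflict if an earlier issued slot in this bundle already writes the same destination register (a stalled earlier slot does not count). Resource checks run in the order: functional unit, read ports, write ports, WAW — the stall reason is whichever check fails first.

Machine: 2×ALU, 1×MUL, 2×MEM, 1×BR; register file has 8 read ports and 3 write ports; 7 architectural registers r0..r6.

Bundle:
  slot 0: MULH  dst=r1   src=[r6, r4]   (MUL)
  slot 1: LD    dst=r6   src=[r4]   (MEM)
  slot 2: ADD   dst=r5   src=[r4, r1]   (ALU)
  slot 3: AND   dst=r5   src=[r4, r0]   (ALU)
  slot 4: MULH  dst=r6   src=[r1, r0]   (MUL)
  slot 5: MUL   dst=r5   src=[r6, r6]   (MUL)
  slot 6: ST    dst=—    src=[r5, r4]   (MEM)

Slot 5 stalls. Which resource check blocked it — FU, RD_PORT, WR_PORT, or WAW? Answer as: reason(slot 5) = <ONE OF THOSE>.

reason(slot 5) = FU

  0. MUL→r1 ⇒ go  {2A/0Mu/2Ld/1B | 6r 2w}
  1. MEM→r6 ⇒ go  {2A/0Mu/1Ld/1B | 5r 1w}
  2. ALU→r5 ⇒ go  {1A/0Mu/1Ld/1B | 3r 0w}
  3. ALU→r5 ⇒ no(WR_PORT)  {1A/0Mu/1Ld/1B | 3r 0w}
  4. MUL→r6 ⇒ no(FU)  {1A/0Mu/1Ld/1B | 3r 0w}
  5. MUL→r5 ⇒ no(FU)  {1A/0Mu/1Ld/1B | 3r 0w}
  6. MEM ⇒ go  {1A/0Mu/0Ld/1B | 1r 0w}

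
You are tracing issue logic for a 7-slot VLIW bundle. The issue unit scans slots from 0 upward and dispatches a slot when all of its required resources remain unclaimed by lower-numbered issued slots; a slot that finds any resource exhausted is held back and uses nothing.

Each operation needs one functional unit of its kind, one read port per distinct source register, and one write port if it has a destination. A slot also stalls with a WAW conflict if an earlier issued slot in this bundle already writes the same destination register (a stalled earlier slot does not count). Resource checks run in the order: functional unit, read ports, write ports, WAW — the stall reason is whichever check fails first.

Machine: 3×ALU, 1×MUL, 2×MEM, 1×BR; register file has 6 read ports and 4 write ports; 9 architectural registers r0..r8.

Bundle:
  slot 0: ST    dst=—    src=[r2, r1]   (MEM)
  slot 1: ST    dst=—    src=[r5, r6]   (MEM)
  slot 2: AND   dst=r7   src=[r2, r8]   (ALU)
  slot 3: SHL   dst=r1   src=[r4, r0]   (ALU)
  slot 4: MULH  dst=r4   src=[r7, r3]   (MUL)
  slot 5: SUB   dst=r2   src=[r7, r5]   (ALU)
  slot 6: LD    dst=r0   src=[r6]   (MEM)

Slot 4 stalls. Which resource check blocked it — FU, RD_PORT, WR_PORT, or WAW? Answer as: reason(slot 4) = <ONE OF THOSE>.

reason(slot 4) = RD_PORT

  0. MEM ⇒ go  {3A/1Mu/1Ld/1B | 4r 4w}
  1. MEM ⇒ go  {3A/1Mu/0Ld/1B | 2r 4w}
  2. ALU→r7 ⇒ go  {2A/1Mu/0Ld/1B | 0r 3w}
  3. ALU→r1 ⇒ no(RD_PORT)  {2A/1Mu/0Ld/1B | 0r 3w}
  4. MUL→r4 ⇒ no(RD_PORT)  {2A/1Mu/0Ld/1B | 0r 3w}
  5. ALU→r2 ⇒ no(RD_PORT)  {2A/1Mu/0Ld/1B | 0r 3w}
  6. MEM→r0 ⇒ no(FU)  {2A/1Mu/0Ld/1B | 0r 3w}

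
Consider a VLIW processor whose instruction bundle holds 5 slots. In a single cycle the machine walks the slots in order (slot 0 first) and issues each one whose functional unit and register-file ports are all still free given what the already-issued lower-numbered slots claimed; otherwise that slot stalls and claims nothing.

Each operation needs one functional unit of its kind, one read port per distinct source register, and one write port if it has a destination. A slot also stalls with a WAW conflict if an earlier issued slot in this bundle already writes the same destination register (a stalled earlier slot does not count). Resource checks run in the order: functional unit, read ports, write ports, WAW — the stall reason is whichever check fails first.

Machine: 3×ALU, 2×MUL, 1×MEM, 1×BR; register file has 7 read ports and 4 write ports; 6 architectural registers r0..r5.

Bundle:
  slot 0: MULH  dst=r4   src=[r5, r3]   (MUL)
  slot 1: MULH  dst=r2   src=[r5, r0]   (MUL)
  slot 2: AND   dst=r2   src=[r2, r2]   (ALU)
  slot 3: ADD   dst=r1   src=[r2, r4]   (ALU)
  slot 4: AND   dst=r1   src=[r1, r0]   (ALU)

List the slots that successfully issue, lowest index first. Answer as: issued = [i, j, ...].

[0] MUL needs rd=2 wr=1: ok; after: ALU=3 MUL=1 MEM=1 BR=1, R=5, W=3
[1] MUL needs rd=2 wr=1: ok; after: ALU=3 MUL=0 MEM=1 BR=1, R=3, W=2
[2] ALU needs rd=1 wr=1: WAW; after: ALU=3 MUL=0 MEM=1 BR=1, R=3, W=2
[3] ALU needs rd=2 wr=1: ok; after: ALU=2 MUL=0 MEM=1 BR=1, R=1, W=1
[4] ALU needs rd=2 wr=1: RD_PORT; after: ALU=2 MUL=0 MEM=1 BR=1, R=1, W=1

issued = [0, 1, 3]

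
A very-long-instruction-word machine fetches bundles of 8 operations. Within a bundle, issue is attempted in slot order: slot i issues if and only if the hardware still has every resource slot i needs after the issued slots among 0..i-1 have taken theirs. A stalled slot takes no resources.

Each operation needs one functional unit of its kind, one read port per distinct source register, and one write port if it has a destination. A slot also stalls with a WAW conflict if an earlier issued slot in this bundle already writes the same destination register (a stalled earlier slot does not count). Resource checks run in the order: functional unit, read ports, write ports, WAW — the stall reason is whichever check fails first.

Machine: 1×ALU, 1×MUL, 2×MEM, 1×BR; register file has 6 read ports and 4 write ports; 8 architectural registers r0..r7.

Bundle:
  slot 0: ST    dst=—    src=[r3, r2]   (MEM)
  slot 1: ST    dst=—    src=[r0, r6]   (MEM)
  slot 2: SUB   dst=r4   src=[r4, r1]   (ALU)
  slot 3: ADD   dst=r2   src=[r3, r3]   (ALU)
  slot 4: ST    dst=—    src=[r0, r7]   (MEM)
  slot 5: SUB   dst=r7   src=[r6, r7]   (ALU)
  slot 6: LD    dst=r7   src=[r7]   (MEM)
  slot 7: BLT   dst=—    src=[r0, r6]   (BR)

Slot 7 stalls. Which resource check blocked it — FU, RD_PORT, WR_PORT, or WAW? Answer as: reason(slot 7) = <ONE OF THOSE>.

slot 0 (MEM): ISSUE — free A1,Mu1,Ld1,B1 rp4 wp4
slot 1 (MEM): ISSUE — free A1,Mu1,Ld0,B1 rp2 wp4
slot 2 (ALU): ISSUE — free A0,Mu1,Ld0,B1 rp0 wp3
slot 3 (ALU): stall FU — free A0,Mu1,Ld0,B1 rp0 wp3
slot 4 (MEM): stall FU — free A0,Mu1,Ld0,B1 rp0 wp3
slot 5 (ALU): stall FU — free A0,Mu1,Ld0,B1 rp0 wp3
slot 6 (MEM): stall FU — free A0,Mu1,Ld0,B1 rp0 wp3
slot 7 (BR): stall RD_PORT — free A0,Mu1,Ld0,B1 rp0 wp3

reason(slot 7) = RD_PORT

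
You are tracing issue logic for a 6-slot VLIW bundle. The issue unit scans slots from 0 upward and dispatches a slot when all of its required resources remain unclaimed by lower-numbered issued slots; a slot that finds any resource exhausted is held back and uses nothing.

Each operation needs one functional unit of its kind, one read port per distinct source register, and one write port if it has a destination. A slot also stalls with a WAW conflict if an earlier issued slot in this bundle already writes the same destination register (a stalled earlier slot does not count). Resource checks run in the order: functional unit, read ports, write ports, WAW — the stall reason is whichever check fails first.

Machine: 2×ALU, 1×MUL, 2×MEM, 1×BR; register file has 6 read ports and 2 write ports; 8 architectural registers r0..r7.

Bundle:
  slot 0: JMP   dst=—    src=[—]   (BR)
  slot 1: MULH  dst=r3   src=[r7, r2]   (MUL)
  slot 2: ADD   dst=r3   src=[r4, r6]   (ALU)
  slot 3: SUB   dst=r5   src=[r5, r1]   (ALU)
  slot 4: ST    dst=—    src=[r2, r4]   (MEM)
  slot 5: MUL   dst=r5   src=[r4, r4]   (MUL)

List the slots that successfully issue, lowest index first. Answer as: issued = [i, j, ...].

slot 0 (BR): ISSUE — free A2,Mu1,Ld2,B0 rp6 wp2
slot 1 (MUL): ISSUE — free A2,Mu0,Ld2,B0 rp4 wp1
slot 2 (ALU): stall WAW — free A2,Mu0,Ld2,B0 rp4 wp1
slot 3 (ALU): ISSUE — free A1,Mu0,Ld2,B0 rp2 wp0
slot 4 (MEM): ISSUE — free A1,Mu0,Ld1,B0 rp0 wp0
slot 5 (MUL): stall FU — free A1,Mu0,Ld1,B0 rp0 wp0

issued = [0, 1, 3, 4]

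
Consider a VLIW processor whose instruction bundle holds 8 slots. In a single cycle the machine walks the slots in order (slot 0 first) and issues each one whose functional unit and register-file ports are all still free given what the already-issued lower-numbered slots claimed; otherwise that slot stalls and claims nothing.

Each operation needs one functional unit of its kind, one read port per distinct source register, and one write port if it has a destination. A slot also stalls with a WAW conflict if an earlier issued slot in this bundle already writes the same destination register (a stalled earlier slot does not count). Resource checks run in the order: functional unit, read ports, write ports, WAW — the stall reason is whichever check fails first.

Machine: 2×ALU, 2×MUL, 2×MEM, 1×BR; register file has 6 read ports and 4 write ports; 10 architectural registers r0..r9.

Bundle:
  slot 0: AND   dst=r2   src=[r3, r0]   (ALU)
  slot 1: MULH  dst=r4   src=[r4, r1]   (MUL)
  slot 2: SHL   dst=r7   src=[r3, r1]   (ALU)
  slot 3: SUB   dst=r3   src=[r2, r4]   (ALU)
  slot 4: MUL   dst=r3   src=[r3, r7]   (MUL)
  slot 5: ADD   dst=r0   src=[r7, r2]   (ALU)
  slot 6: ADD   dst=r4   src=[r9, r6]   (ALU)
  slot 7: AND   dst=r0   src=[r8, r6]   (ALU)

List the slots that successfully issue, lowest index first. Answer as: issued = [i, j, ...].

issued = [0, 1, 2]

  0. ALU→r2 ⇒ go  {1A/2Mu/2Ld/1B | 4r 3w}
  1. MUL→r4 ⇒ go  {1A/1Mu/2Ld/1B | 2r 2w}
  2. ALU→r7 ⇒ go  {0A/1Mu/2Ld/1B | 0r 1w}
  3. ALU→r3 ⇒ no(FU)  {0A/1Mu/2Ld/1B | 0r 1w}
  4. MUL→r3 ⇒ no(RD_PORT)  {0A/1Mu/2Ld/1B | 0r 1w}
  5. ALU→r0 ⇒ no(FU)  {0A/1Mu/2Ld/1B | 0r 1w}
  6. ALU→r4 ⇒ no(FU)  {0A/1Mu/2Ld/1B | 0r 1w}
  7. ALU→r0 ⇒ no(FU)  {0A/1Mu/2Ld/1B | 0r 1w}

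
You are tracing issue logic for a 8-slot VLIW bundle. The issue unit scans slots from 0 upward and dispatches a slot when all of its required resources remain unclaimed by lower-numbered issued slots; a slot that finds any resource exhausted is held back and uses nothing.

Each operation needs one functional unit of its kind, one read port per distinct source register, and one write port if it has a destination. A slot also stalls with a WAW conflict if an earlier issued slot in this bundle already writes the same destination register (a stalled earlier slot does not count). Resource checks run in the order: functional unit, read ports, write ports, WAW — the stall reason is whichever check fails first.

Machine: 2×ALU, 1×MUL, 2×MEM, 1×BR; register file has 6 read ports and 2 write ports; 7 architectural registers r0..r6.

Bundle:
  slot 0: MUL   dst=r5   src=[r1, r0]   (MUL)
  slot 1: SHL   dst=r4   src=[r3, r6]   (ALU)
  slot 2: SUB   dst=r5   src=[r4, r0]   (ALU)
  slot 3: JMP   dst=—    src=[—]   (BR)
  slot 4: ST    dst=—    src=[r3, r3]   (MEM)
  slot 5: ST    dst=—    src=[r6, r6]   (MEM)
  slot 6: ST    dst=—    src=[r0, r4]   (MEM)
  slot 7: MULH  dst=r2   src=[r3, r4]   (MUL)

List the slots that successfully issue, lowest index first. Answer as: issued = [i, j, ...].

issued = [0, 1, 3, 4, 5]

  0. MUL→r5 ⇒ go  {2A/0Mu/2Ld/1B | 4r 1w}
  1. ALU→r4 ⇒ go  {1A/0Mu/2Ld/1B | 2r 0w}
  2. ALU→r5 ⇒ no(WR_PORT)  {1A/0Mu/2Ld/1B | 2r 0w}
  3. BR ⇒ go  {1A/0Mu/2Ld/0B | 2r 0w}
  4. MEM ⇒ go  {1A/0Mu/1Ld/0B | 1r 0w}
  5. MEM ⇒ go  {1A/0Mu/0Ld/0B | 0r 0w}
  6. MEM ⇒ no(FU)  {1A/0Mu/0Ld/0B | 0r 0w}
  7. MUL→r2 ⇒ no(FU)  {1A/0Mu/0Ld/0B | 0r 0w}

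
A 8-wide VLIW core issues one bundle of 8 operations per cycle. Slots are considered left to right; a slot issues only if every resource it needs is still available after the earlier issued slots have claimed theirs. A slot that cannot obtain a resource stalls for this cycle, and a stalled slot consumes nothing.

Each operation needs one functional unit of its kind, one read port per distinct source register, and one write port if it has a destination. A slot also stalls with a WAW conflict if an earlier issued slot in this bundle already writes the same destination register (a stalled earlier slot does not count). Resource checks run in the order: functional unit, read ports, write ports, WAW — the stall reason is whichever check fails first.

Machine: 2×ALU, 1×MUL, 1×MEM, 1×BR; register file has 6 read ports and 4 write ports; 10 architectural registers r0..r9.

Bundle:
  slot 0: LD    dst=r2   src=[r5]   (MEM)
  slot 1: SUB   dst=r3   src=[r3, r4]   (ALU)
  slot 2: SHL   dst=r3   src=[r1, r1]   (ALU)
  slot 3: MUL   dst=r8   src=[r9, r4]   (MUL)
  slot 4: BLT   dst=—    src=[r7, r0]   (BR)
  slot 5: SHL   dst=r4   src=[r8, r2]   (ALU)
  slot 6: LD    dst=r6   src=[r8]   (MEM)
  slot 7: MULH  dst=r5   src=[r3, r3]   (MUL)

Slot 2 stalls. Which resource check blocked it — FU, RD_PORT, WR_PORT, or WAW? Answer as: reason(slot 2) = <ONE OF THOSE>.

reason(slot 2) = WAW

(0) want 1×MEM +1rd +1wr — yes → AL2|MU1|ME0|BR1|rd5|wr3
(1) want 1×ALU +2rd +1wr — yes → AL1|MU1|ME0|BR1|rd3|wr2
(2) want 1×ALU +1rd +1wr — WAW → AL1|MU1|ME0|BR1|rd3|wr2
(3) want 1×MUL +2rd +1wr — yes → AL1|MU0|ME0|BR1|rd1|wr1
(4) want 1×BR +2rd +0wr — RD_PORT → AL1|MU0|ME0|BR1|rd1|wr1
(5) want 1×ALU +2rd +1wr — RD_PORT → AL1|MU0|ME0|BR1|rd1|wr1
(6) want 1×MEM +1rd +1wr — FU → AL1|MU0|ME0|BR1|rd1|wr1
(7) want 1×MUL +1rd +1wr — FU → AL1|MU0|ME0|BR1|rd1|wr1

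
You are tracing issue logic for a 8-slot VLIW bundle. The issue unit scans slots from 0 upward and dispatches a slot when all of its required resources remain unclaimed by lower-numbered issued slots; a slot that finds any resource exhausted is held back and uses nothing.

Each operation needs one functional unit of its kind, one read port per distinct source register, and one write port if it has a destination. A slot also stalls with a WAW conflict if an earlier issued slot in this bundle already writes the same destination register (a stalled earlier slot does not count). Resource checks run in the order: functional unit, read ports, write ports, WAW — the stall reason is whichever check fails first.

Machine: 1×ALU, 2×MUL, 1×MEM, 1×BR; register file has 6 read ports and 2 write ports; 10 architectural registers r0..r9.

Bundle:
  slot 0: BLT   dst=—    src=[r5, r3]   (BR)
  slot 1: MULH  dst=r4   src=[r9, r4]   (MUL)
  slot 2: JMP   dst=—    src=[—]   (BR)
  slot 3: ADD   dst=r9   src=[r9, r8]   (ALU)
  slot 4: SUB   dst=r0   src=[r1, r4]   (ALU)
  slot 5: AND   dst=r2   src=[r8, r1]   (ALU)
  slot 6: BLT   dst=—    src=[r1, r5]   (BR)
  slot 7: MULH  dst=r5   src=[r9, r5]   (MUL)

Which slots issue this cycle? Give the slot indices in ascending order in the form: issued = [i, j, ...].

issued = [0, 1, 3]

#0 BR src=r5,r3 dispatched  <A:1 Mu:2 Ld:1 B:0 rd:4 wr:2>
#1 MUL src=r9,r4 dispatched  <A:1 Mu:1 Ld:1 B:0 rd:2 wr:1>
#2 BR src=- held:FU  <A:1 Mu:1 Ld:1 B:0 rd:2 wr:1>
#3 ALU src=r9,r8 dispatched  <A:0 Mu:1 Ld:1 B:0 rd:0 wr:0>
#4 ALU src=r1,r4 held:FU  <A:0 Mu:1 Ld:1 B:0 rd:0 wr:0>
#5 ALU src=r8,r1 held:FU  <A:0 Mu:1 Ld:1 B:0 rd:0 wr:0>
#6 BR src=r1,r5 held:FU  <A:0 Mu:1 Ld:1 B:0 rd:0 wr:0>
#7 MUL src=r9,r5 held:RD_PORT  <A:0 Mu:1 Ld:1 B:0 rd:0 wr:0>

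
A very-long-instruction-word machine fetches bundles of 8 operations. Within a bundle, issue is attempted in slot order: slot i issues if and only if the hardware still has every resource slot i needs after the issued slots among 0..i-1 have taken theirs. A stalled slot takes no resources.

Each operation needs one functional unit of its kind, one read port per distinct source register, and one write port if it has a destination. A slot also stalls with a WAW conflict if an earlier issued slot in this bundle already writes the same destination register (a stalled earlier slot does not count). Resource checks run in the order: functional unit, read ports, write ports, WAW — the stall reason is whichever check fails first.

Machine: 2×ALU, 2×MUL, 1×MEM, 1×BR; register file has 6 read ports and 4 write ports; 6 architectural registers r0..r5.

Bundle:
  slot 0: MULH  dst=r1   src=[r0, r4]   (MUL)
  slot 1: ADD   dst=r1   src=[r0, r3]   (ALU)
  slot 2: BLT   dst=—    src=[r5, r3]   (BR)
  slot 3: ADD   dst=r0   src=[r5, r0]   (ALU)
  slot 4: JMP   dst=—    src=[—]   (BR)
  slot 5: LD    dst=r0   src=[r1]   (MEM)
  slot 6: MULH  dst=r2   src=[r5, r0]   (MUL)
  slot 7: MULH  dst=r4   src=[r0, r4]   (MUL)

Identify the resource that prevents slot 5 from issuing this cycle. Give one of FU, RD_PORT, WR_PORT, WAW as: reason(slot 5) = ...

reason(slot 5) = RD_PORT

  0. MUL→r1 ⇒ go  {2A/1Mu/1Ld/1B | 4r 3w}
  1. ALU→r1 ⇒ no(WAW)  {2A/1Mu/1Ld/1B | 4r 3w}
  2. BR ⇒ go  {2A/1Mu/1Ld/0B | 2r 3w}
  3. ALU→r0 ⇒ go  {1A/1Mu/1Ld/0B | 0r 2w}
  4. BR ⇒ no(FU)  {1A/1Mu/1Ld/0B | 0r 2w}
  5. MEM→r0 ⇒ no(RD_PORT)  {1A/1Mu/1Ld/0B | 0r 2w}
  6. MUL→r2 ⇒ no(RD_PORT)  {1A/1Mu/1Ld/0B | 0r 2w}
  7. MUL→r4 ⇒ no(RD_PORT)  {1A/1Mu/1Ld/0B | 0r 2w}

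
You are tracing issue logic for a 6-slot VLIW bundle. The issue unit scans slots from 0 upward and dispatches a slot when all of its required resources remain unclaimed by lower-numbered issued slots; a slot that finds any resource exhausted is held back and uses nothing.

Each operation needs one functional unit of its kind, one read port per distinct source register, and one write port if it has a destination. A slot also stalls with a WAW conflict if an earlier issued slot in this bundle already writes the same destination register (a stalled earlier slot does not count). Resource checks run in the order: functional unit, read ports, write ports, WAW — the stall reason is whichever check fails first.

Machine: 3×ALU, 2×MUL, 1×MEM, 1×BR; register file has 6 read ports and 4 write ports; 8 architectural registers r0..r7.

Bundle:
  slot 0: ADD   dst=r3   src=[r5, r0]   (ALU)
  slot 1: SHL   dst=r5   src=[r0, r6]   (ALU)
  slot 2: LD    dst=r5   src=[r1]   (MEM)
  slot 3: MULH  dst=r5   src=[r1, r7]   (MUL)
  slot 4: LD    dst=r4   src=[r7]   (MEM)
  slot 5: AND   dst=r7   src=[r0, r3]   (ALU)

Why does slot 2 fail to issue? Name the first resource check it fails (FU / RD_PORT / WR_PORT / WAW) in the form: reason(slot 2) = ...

#0 ALU src=r5,r0 dispatched  <A:2 Mu:2 Ld:1 B:1 rd:4 wr:3>
#1 ALU src=r0,r6 dispatched  <A:1 Mu:2 Ld:1 B:1 rd:2 wr:2>
#2 MEM src=r1 held:WAW  <A:1 Mu:2 Ld:1 B:1 rd:2 wr:2>
#3 MUL src=r1,r7 held:WAW  <A:1 Mu:2 Ld:1 B:1 rd:2 wr:2>
#4 MEM src=r7 dispatched  <A:1 Mu:2 Ld:0 B:1 rd:1 wr:1>
#5 ALU src=r0,r3 held:RD_PORT  <A:1 Mu:2 Ld:0 B:1 rd:1 wr:1>

reason(slot 2) = WAW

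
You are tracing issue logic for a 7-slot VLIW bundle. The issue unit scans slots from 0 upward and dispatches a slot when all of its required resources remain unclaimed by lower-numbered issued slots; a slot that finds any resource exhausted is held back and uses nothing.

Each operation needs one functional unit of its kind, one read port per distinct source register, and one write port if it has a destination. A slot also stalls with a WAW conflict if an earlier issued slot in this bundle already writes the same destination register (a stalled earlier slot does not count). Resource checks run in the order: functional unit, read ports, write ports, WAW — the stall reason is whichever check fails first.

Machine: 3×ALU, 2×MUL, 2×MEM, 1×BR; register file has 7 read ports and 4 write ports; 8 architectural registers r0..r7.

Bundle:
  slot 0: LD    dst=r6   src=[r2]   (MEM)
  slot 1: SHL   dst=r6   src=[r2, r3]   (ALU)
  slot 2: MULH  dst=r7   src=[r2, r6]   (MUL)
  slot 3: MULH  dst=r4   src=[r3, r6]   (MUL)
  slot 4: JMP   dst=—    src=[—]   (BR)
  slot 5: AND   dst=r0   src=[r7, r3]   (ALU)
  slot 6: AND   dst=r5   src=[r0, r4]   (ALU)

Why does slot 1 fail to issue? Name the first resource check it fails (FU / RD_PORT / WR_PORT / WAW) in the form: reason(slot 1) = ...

  0. MEM→r6 ⇒ go  {3A/2Mu/1Ld/1B | 6r 3w}
  1. ALU→r6 ⇒ no(WAW)  {3A/2Mu/1Ld/1B | 6r 3w}
  2. MUL→r7 ⇒ go  {3A/1Mu/1Ld/1B | 4r 2w}
  3. MUL→r4 ⇒ go  {3A/0Mu/1Ld/1B | 2r 1w}
  4. BR ⇒ go  {3A/0Mu/1Ld/0B | 2r 1w}
  5. ALU→r0 ⇒ go  {2A/0Mu/1Ld/0B | 0r 0w}
  6. ALU→r5 ⇒ no(RD_PORT)  {2A/0Mu/1Ld/0B | 0r 0w}

reason(slot 1) = WAW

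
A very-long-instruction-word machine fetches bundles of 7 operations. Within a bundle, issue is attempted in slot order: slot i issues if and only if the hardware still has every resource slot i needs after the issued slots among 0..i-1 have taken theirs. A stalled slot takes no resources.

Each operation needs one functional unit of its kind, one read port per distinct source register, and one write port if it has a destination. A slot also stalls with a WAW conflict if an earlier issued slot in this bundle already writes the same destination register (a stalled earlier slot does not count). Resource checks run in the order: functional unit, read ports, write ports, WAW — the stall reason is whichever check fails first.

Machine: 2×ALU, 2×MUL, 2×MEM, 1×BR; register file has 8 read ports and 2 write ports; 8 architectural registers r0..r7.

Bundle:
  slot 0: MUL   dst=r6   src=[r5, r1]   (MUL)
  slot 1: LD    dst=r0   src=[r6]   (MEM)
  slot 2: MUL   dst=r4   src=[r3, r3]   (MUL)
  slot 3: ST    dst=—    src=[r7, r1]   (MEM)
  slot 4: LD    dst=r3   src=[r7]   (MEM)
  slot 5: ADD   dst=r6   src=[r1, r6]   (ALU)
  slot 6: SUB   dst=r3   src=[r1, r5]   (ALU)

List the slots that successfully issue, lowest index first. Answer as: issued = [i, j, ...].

(0) want 1×MUL +2rd +1wr — yes → AL2|MU1|ME2|BR1|rd6|wr1
(1) want 1×MEM +1rd +1wr — yes → AL2|MU1|ME1|BR1|rd5|wr0
(2) want 1×MUL +1rd +1wr — WR_PORT → AL2|MU1|ME1|BR1|rd5|wr0
(3) want 1×MEM +2rd +0wr — yes → AL2|MU1|ME0|BR1|rd3|wr0
(4) want 1×MEM +1rd +1wr — FU → AL2|MU1|ME0|BR1|rd3|wr0
(5) want 1×ALU +2rd +1wr — WR_PORT → AL2|MU1|ME0|BR1|rd3|wr0
(6) want 1×ALU +2rd +1wr — WR_PORT → AL2|MU1|ME0|BR1|rd3|wr0

issued = [0, 1, 3]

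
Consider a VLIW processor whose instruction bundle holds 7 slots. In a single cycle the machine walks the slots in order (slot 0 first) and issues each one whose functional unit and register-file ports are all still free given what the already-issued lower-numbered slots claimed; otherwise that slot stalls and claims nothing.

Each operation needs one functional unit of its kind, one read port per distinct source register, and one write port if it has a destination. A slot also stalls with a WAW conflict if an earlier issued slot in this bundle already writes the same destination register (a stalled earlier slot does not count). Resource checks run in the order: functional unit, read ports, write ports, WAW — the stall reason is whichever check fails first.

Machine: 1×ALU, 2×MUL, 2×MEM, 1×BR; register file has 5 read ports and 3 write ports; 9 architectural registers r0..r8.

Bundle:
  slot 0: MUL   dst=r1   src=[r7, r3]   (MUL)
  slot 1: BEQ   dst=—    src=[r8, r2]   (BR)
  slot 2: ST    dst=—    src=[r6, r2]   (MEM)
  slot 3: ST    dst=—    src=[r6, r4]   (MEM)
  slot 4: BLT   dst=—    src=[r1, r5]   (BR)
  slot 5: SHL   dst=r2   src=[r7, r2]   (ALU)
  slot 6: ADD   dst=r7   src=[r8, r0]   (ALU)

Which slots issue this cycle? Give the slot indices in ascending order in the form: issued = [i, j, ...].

  0. MUL→r1 ⇒ go  {1A/1Mu/2Ld/1B | 3r 2w}
  1. BR ⇒ go  {1A/1Mu/2Ld/0B | 1r 2w}
  2. MEM ⇒ no(RD_PORT)  {1A/1Mu/2Ld/0B | 1r 2w}
  3. MEM ⇒ no(RD_PORT)  {1A/1Mu/2Ld/0B | 1r 2w}
  4. BR ⇒ no(FU)  {1A/1Mu/2Ld/0B | 1r 2w}
  5. ALU→r2 ⇒ no(RD_PORT)  {1A/1Mu/2Ld/0B | 1r 2w}
  6. ALU→r7 ⇒ no(RD_PORT)  {1A/1Mu/2Ld/0B | 1r 2w}

issued = [0, 1]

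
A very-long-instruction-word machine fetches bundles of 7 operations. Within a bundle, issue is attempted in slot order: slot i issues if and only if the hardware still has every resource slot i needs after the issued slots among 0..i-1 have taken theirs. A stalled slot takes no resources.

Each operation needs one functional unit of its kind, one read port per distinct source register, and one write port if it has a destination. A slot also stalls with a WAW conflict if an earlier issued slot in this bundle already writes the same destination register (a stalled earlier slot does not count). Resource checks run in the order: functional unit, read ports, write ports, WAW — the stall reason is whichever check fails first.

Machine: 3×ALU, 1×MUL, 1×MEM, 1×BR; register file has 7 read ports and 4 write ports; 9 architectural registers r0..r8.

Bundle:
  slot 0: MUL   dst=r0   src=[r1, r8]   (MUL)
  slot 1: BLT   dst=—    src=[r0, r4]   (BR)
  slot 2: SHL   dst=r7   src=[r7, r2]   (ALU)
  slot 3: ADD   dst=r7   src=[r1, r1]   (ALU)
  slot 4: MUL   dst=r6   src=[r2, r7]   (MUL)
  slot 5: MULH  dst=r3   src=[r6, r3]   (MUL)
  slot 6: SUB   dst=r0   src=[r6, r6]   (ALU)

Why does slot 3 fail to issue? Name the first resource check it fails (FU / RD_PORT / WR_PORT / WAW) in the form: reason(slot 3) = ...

reason(slot 3) = WAW

[0] MUL needs rd=2 wr=1: ok; after: ALU=3 MUL=0 MEM=1 BR=1, R=5, W=3
[1] BR needs rd=2 wr=0: ok; after: ALU=3 MUL=0 MEM=1 BR=0, R=3, W=3
[2] ALU needs rd=2 wr=1: ok; after: ALU=2 MUL=0 MEM=1 BR=0, R=1, W=2
[3] ALU needs rd=1 wr=1: WAW; after: ALU=2 MUL=0 MEM=1 BR=0, R=1, W=2
[4] MUL needs rd=2 wr=1: FU; after: ALU=2 MUL=0 MEM=1 BR=0, R=1, W=2
[5] MUL needs rd=2 wr=1: FU; after: ALU=2 MUL=0 MEM=1 BR=0, R=1, W=2
[6] ALU needs rd=1 wr=1: WAW; after: ALU=2 MUL=0 MEM=1 BR=0, R=1, W=2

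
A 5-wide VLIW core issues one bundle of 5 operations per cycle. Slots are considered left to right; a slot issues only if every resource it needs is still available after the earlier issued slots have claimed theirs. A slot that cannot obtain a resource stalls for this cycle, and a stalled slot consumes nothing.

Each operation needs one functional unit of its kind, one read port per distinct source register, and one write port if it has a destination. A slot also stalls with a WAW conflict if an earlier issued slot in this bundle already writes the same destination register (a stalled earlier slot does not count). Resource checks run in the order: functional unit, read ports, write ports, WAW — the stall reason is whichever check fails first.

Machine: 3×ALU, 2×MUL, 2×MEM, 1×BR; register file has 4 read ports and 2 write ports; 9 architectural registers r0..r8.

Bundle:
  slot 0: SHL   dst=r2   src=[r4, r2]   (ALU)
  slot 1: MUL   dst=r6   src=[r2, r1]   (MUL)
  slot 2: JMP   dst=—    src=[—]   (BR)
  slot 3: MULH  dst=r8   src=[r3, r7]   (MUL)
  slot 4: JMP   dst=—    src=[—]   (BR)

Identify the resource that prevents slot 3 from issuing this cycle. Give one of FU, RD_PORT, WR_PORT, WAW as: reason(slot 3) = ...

  0. ALU→r2 ⇒ go  {2A/2Mu/2Ld/1B | 2r 1w}
  1. MUL→r6 ⇒ go  {2A/1Mu/2Ld/1B | 0r 0w}
  2. BR ⇒ go  {2A/1Mu/2Ld/0B | 0r 0w}
  3. MUL→r8 ⇒ no(RD_PORT)  {2A/1Mu/2Ld/0B | 0r 0w}
  4. BR ⇒ no(FU)  {2A/1Mu/2Ld/0B | 0r 0w}

reason(slot 3) = RD_PORT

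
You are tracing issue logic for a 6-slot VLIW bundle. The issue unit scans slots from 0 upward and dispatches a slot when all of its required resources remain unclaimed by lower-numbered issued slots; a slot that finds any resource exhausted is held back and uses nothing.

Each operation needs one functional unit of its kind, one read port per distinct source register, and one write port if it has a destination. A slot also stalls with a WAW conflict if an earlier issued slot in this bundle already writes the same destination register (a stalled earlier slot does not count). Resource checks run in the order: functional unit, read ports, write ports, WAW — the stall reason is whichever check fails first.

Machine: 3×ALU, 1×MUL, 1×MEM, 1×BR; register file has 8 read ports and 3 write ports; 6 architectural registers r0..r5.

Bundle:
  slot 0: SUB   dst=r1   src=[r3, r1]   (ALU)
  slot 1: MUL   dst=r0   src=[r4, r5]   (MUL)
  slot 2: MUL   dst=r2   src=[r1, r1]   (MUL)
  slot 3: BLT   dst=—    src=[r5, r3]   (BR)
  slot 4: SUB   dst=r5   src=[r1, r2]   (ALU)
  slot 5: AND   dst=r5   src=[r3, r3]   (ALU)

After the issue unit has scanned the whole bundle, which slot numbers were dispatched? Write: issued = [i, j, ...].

slot 0 (ALU): ISSUE — free A2,Mu1,Ld1,B1 rp6 wp2
slot 1 (MUL): ISSUE — free A2,Mu0,Ld1,B1 rp4 wp1
slot 2 (MUL): stall FU — free A2,Mu0,Ld1,B1 rp4 wp1
slot 3 (BR): ISSUE — free A2,Mu0,Ld1,B0 rp2 wp1
slot 4 (ALU): ISSUE — free A1,Mu0,Ld1,B0 rp0 wp0
slot 5 (ALU): stall RD_PORT — free A1,Mu0,Ld1,B0 rp0 wp0

issued = [0, 1, 3, 4]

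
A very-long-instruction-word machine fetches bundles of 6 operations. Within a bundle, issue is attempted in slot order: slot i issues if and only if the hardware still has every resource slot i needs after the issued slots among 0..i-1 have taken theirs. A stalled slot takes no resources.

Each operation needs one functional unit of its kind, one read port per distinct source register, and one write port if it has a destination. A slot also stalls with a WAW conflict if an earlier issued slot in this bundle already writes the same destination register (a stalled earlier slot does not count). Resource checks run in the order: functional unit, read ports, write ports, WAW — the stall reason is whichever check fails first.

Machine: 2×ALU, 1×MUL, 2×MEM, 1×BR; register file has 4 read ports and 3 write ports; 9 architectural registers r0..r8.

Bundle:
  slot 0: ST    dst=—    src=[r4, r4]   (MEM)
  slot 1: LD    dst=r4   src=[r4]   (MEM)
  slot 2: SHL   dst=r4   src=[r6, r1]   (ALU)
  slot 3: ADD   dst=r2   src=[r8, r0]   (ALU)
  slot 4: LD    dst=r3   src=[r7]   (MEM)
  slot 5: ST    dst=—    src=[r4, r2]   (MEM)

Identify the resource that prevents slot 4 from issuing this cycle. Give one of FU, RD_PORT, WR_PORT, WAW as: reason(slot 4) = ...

#0 MEM src=r4,r4 dispatched  <A:2 Mu:1 Ld:1 B:1 rd:3 wr:3>
#1 MEM src=r4 dispatched  <A:2 Mu:1 Ld:0 B:1 rd:2 wr:2>
#2 ALU src=r6,r1 held:WAW  <A:2 Mu:1 Ld:0 B:1 rd:2 wr:2>
#3 ALU src=r8,r0 dispatched  <A:1 Mu:1 Ld:0 B:1 rd:0 wr:1>
#4 MEM src=r7 held:FU  <A:1 Mu:1 Ld:0 B:1 rd:0 wr:1>
#5 MEM src=r4,r2 held:FU  <A:1 Mu:1 Ld:0 B:1 rd:0 wr:1>

reason(slot 4) = FU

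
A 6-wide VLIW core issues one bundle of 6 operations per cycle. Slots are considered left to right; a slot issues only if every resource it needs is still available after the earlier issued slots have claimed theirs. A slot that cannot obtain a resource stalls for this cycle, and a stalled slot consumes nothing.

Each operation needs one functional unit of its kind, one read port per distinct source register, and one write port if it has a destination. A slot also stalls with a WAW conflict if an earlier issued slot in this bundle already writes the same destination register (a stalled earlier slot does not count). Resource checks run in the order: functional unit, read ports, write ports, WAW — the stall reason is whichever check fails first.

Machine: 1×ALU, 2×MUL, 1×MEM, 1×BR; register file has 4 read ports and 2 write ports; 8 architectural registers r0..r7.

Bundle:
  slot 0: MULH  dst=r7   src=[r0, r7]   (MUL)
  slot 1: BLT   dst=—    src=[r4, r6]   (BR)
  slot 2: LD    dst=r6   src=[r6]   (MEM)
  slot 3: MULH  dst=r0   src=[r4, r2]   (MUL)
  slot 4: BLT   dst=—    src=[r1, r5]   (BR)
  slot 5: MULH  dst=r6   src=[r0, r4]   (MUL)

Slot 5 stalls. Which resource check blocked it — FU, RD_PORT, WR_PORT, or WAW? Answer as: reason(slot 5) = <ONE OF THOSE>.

reason(slot 5) = RD_PORT

(0) want 1×MUL +2rd +1wr — yes → AL1|MU1|ME1|BR1|rd2|wr1
(1) want 1×BR +2rd +0wr — yes → AL1|MU1|ME1|BR0|rd0|wr1
(2) want 1×MEM +1rd +1wr — RD_PORT → AL1|MU1|ME1|BR0|rd0|wr1
(3) want 1×MUL +2rd +1wr — RD_PORT → AL1|MU1|ME1|BR0|rd0|wr1
(4) want 1×BR +2rd +0wr — FU → AL1|MU1|ME1|BR0|rd0|wr1
(5) want 1×MUL +2rd +1wr — RD_PORT → AL1|MU1|ME1|BR0|rd0|wr1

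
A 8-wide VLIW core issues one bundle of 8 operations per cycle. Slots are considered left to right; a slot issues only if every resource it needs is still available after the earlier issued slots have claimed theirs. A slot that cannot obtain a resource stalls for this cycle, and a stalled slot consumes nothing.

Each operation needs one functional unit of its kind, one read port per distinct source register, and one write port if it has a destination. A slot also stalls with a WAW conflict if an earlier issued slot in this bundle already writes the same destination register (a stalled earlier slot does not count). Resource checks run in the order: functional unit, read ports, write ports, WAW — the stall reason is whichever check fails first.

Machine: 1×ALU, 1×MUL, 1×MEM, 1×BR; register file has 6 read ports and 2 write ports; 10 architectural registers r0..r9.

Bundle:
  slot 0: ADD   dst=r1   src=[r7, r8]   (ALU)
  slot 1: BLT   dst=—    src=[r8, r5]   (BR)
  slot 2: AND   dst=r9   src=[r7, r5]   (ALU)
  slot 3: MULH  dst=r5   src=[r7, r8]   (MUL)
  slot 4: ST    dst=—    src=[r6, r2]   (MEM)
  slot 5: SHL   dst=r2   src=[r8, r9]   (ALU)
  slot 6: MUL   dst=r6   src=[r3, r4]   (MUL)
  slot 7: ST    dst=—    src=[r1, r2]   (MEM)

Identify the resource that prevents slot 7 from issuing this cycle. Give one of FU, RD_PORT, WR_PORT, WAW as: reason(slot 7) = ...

slot 0 (ALU): ISSUE — free A0,Mu1,Ld1,B1 rp4 wp1
slot 1 (BR): ISSUE — free A0,Mu1,Ld1,B0 rp2 wp1
slot 2 (ALU): stall FU — free A0,Mu1,Ld1,B0 rp2 wp1
slot 3 (MUL): ISSUE — free A0,Mu0,Ld1,B0 rp0 wp0
slot 4 (MEM): stall RD_PORT — free A0,Mu0,Ld1,B0 rp0 wp0
slot 5 (ALU): stall FU — free A0,Mu0,Ld1,B0 rp0 wp0
slot 6 (MUL): stall FU — free A0,Mu0,Ld1,B0 rp0 wp0
slot 7 (MEM): stall RD_PORT — free A0,Mu0,Ld1,B0 rp0 wp0

reason(slot 7) = RD_PORT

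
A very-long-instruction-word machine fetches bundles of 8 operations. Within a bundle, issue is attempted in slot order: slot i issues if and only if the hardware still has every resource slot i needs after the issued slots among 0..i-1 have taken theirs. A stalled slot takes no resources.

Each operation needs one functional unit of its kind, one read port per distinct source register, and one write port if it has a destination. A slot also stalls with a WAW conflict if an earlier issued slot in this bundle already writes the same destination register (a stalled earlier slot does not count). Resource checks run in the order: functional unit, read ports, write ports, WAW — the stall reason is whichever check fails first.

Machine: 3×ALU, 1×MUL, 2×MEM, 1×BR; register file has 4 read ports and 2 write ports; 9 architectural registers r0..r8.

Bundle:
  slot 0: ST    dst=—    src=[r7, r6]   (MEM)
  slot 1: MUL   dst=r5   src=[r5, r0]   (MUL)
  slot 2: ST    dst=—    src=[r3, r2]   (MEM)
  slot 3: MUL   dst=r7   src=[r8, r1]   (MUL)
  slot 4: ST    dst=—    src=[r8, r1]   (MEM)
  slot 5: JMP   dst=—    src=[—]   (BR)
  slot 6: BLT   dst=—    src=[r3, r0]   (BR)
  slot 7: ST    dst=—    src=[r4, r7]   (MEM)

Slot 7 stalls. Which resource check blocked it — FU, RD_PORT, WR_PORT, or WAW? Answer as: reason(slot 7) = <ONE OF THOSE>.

reason(slot 7) = RD_PORT

#0 MEM src=r7,r6 dispatched  <A:3 Mu:1 Ld:1 B:1 rd:2 wr:2>
#1 MUL src=r5,r0 dispatched  <A:3 Mu:0 Ld:1 B:1 rd:0 wr:1>
#2 MEM src=r3,r2 held:RD_PORT  <A:3 Mu:0 Ld:1 B:1 rd:0 wr:1>
#3 MUL src=r8,r1 held:FU  <A:3 Mu:0 Ld:1 B:1 rd:0 wr:1>
#4 MEM src=r8,r1 held:RD_PORT  <A:3 Mu:0 Ld:1 B:1 rd:0 wr:1>
#5 BR src=- dispatched  <A:3 Mu:0 Ld:1 B:0 rd:0 wr:1>
#6 BR src=r3,r0 held:FU  <A:3 Mu:0 Ld:1 B:0 rd:0 wr:1>
#7 MEM src=r4,r7 held:RD_PORT  <A:3 Mu:0 Ld:1 B:0 rd:0 wr:1>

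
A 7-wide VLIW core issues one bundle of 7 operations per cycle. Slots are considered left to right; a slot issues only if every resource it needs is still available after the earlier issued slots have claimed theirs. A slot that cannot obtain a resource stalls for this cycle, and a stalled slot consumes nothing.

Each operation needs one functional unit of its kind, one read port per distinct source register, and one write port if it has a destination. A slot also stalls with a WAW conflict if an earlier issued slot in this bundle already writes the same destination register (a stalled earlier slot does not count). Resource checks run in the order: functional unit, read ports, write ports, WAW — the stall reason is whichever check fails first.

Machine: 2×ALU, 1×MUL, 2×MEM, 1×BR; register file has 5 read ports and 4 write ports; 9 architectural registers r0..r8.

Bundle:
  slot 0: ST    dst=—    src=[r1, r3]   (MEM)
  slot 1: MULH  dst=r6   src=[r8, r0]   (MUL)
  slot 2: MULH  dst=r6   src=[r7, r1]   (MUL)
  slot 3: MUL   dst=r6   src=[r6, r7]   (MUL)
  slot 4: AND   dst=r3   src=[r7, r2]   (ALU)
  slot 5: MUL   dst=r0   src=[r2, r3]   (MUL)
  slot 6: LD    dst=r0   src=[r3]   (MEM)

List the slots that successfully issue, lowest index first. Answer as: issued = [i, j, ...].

issued = [0, 1, 6]

(0) want 1×MEM +2rd +0wr — yes → AL2|MU1|ME1|BR1|rd3|wr4
(1) want 1×MUL +2rd +1wr — yes → AL2|MU0|ME1|BR1|rd1|wr3
(2) want 1×MUL +2rd +1wr — FU → AL2|MU0|ME1|BR1|rd1|wr3
(3) want 1×MUL +2rd +1wr — FU → AL2|MU0|ME1|BR1|rd1|wr3
(4) want 1×ALU +2rd +1wr — RD_PORT → AL2|MU0|ME1|BR1|rd1|wr3
(5) want 1×MUL +2rd +1wr — FU → AL2|MU0|ME1|BR1|rd1|wr3
(6) want 1×MEM +1rd +1wr — yes → AL2|MU0|ME0|BR1|rd0|wr2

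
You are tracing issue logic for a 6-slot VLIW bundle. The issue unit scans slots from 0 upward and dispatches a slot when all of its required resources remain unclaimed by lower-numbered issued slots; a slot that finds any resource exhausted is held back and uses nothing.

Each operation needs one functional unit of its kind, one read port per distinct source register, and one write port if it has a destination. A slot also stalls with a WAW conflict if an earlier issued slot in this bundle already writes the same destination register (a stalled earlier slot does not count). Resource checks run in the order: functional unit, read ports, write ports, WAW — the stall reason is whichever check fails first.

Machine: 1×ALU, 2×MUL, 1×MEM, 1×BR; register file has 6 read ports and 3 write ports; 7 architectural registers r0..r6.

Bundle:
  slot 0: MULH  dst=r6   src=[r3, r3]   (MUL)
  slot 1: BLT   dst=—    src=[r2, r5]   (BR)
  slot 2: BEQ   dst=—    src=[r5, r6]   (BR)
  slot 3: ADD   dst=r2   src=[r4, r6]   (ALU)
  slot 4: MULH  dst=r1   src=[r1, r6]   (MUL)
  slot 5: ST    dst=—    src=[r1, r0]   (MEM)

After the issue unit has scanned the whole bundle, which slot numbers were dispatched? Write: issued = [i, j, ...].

[0] MUL needs rd=1 wr=1: ok; after: ALU=1 MUL=1 MEM=1 BR=1, R=5, W=2
[1] BR needs rd=2 wr=0: ok; after: ALU=1 MUL=1 MEM=1 BR=0, R=3, W=2
[2] BR needs rd=2 wr=0: FU; after: ALU=1 MUL=1 MEM=1 BR=0, R=3, W=2
[3] ALU needs rd=2 wr=1: ok; after: ALU=0 MUL=1 MEM=1 BR=0, R=1, W=1
[4] MUL needs rd=2 wr=1: RD_PORT; after: ALU=0 MUL=1 MEM=1 BR=0, R=1, W=1
[5] MEM needs rd=2 wr=0: RD_PORT; after: ALU=0 MUL=1 MEM=1 BR=0, R=1, W=1

issued = [0, 1, 3]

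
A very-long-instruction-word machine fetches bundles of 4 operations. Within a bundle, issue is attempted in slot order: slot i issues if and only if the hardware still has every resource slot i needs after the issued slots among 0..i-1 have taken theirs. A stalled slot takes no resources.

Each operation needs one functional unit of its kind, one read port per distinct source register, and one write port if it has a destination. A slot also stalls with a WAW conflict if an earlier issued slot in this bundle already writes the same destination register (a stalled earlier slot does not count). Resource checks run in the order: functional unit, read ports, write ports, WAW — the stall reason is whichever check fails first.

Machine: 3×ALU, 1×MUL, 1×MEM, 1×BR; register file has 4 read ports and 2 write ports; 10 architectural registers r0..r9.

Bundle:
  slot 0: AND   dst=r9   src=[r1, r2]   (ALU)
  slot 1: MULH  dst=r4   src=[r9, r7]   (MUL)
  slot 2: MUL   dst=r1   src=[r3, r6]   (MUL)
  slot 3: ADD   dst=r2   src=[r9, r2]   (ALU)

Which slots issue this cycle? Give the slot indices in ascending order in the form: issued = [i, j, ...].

issued = [0, 1]

slot 0 (ALU): ISSUE — free A2,Mu1,Ld1,B1 rp2 wp1
slot 1 (MUL): ISSUE — free A2,Mu0,Ld1,B1 rp0 wp0
slot 2 (MUL): stall FU — free A2,Mu0,Ld1,B1 rp0 wp0
slot 3 (ALU): stall RD_PORT — free A2,Mu0,Ld1,B1 rp0 wp0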